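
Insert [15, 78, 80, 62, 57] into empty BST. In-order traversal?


Insert 15: root
Insert 78: R from 15
Insert 80: R from 15 -> R from 78
Insert 62: R from 15 -> L from 78
Insert 57: R from 15 -> L from 78 -> L from 62

In-order: [15, 57, 62, 78, 80]


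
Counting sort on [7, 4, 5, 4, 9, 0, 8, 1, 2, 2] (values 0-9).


Input: [7, 4, 5, 4, 9, 0, 8, 1, 2, 2]
Counts: [1, 1, 2, 0, 2, 1, 0, 1, 1, 1]

Sorted: [0, 1, 2, 2, 4, 4, 5, 7, 8, 9]


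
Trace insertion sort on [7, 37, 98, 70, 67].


Initial: [7, 37, 98, 70, 67]
Insert 37: [7, 37, 98, 70, 67]
Insert 98: [7, 37, 98, 70, 67]
Insert 70: [7, 37, 70, 98, 67]
Insert 67: [7, 37, 67, 70, 98]

Sorted: [7, 37, 67, 70, 98]


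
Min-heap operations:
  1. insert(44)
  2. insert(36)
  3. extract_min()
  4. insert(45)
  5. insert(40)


insert(44) -> [44]
insert(36) -> [36, 44]
extract_min()->36, [44]
insert(45) -> [44, 45]
insert(40) -> [40, 45, 44]

Final heap: [40, 45, 44]


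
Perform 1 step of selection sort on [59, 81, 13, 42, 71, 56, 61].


Initial: [59, 81, 13, 42, 71, 56, 61]
Step 1: min=13 at 2
  Swap: [13, 81, 59, 42, 71, 56, 61]

After 1 step: [13, 81, 59, 42, 71, 56, 61]


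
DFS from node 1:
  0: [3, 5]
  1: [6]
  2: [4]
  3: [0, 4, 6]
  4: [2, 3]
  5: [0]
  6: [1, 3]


Visit 1, push [6]
Visit 6, push [3]
Visit 3, push [4, 0]
Visit 0, push [5]
Visit 5, push []
Visit 4, push [2]
Visit 2, push []

DFS order: [1, 6, 3, 0, 5, 4, 2]


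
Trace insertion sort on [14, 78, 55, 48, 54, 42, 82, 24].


Initial: [14, 78, 55, 48, 54, 42, 82, 24]
Insert 78: [14, 78, 55, 48, 54, 42, 82, 24]
Insert 55: [14, 55, 78, 48, 54, 42, 82, 24]
Insert 48: [14, 48, 55, 78, 54, 42, 82, 24]
Insert 54: [14, 48, 54, 55, 78, 42, 82, 24]
Insert 42: [14, 42, 48, 54, 55, 78, 82, 24]
Insert 82: [14, 42, 48, 54, 55, 78, 82, 24]
Insert 24: [14, 24, 42, 48, 54, 55, 78, 82]

Sorted: [14, 24, 42, 48, 54, 55, 78, 82]


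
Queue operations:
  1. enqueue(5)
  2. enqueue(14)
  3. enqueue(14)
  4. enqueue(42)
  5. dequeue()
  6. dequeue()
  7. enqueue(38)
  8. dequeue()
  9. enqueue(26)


enqueue(5) -> [5]
enqueue(14) -> [5, 14]
enqueue(14) -> [5, 14, 14]
enqueue(42) -> [5, 14, 14, 42]
dequeue()->5, [14, 14, 42]
dequeue()->14, [14, 42]
enqueue(38) -> [14, 42, 38]
dequeue()->14, [42, 38]
enqueue(26) -> [42, 38, 26]

Final queue: [42, 38, 26]


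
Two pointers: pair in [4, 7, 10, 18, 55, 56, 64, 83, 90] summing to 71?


lo=0(4)+hi=8(90)=94
lo=0(4)+hi=7(83)=87
lo=0(4)+hi=6(64)=68
lo=1(7)+hi=6(64)=71

Yes: 7+64=71


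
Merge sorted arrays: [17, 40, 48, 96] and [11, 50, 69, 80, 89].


Take 11 from B
Take 17 from A
Take 40 from A
Take 48 from A
Take 50 from B
Take 69 from B
Take 80 from B
Take 89 from B

Merged: [11, 17, 40, 48, 50, 69, 80, 89, 96]


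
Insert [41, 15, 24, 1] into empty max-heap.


Insert 41: [41]
Insert 15: [41, 15]
Insert 24: [41, 15, 24]
Insert 1: [41, 15, 24, 1]

Final heap: [41, 15, 24, 1]


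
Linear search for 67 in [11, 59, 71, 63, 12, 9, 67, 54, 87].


i=0: 11!=67
i=1: 59!=67
i=2: 71!=67
i=3: 63!=67
i=4: 12!=67
i=5: 9!=67
i=6: 67==67 found!

Found at 6, 7 comps


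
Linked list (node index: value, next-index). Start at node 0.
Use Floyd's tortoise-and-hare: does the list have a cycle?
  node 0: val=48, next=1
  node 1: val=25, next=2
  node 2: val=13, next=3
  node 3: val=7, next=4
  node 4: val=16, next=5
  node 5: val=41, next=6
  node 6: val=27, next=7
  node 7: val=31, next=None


Floyd's tortoise (slow, +1) and hare (fast, +2):
  init: slow=0, fast=0
  step 1: slow=1, fast=2
  step 2: slow=2, fast=4
  step 3: slow=3, fast=6
  step 4: fast 6->7->None, no cycle

Cycle: no


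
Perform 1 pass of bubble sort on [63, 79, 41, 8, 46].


Initial: [63, 79, 41, 8, 46]
Pass 1: [63, 41, 8, 46, 79] (3 swaps)

After 1 pass: [63, 41, 8, 46, 79]


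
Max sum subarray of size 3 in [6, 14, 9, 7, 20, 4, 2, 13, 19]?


[0:3]: 29
[1:4]: 30
[2:5]: 36
[3:6]: 31
[4:7]: 26
[5:8]: 19
[6:9]: 34

Max: 36 at [2:5]


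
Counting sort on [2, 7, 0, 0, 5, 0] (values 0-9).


Input: [2, 7, 0, 0, 5, 0]
Counts: [3, 0, 1, 0, 0, 1, 0, 1, 0, 0]

Sorted: [0, 0, 0, 2, 5, 7]


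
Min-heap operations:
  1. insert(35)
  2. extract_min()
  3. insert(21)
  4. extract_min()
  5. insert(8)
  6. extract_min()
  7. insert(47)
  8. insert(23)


insert(35) -> [35]
extract_min()->35, []
insert(21) -> [21]
extract_min()->21, []
insert(8) -> [8]
extract_min()->8, []
insert(47) -> [47]
insert(23) -> [23, 47]

Final heap: [23, 47]


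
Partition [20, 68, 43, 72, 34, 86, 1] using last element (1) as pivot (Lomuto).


Pivot: 1
Place pivot at 0: [1, 68, 43, 72, 34, 86, 20]

Partitioned: [1, 68, 43, 72, 34, 86, 20]


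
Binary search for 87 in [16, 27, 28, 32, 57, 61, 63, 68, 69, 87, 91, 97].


Step 1: lo=0, hi=11, mid=5, val=61
Step 2: lo=6, hi=11, mid=8, val=69
Step 3: lo=9, hi=11, mid=10, val=91
Step 4: lo=9, hi=9, mid=9, val=87

Found at index 9


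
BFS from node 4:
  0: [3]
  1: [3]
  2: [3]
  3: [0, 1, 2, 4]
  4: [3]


Visit 4, enqueue [3]
Visit 3, enqueue [0, 1, 2]
Visit 0, enqueue []
Visit 1, enqueue []
Visit 2, enqueue []

BFS order: [4, 3, 0, 1, 2]


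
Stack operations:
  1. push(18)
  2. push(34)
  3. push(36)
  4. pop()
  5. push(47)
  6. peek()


push(18) -> [18]
push(34) -> [18, 34]
push(36) -> [18, 34, 36]
pop()->36, [18, 34]
push(47) -> [18, 34, 47]
peek()->47

Final stack: [18, 34, 47]


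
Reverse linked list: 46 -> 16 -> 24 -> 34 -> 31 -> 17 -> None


Step 1: curr=46, set curr.next=prev(None) | reversed so far: 46
Step 2: curr=16, set curr.next=prev(46) | reversed so far: 16 -> 46
Step 3: curr=24, set curr.next=prev(16) | reversed so far: 24 -> 16 -> 46
Step 4: curr=34, set curr.next=prev(24) | reversed so far: 34 -> 24 -> 16 -> 46
Step 5: curr=31, set curr.next=prev(34) | reversed so far: 31 -> 34 -> 24 -> 16 -> 46
Step 6: curr=17, set curr.next=prev(31) | reversed so far: 17 -> 31 -> 34 -> 24 -> 16 -> 46

17 -> 31 -> 34 -> 24 -> 16 -> 46 -> None


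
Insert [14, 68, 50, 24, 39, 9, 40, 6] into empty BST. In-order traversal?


Insert 14: root
Insert 68: R from 14
Insert 50: R from 14 -> L from 68
Insert 24: R from 14 -> L from 68 -> L from 50
Insert 39: R from 14 -> L from 68 -> L from 50 -> R from 24
Insert 9: L from 14
Insert 40: R from 14 -> L from 68 -> L from 50 -> R from 24 -> R from 39
Insert 6: L from 14 -> L from 9

In-order: [6, 9, 14, 24, 39, 40, 50, 68]


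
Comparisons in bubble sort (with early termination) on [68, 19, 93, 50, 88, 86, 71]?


Algorithm: bubble sort (with early termination)
Input: [68, 19, 93, 50, 88, 86, 71]
Sorted: [19, 50, 68, 71, 86, 88, 93]

18


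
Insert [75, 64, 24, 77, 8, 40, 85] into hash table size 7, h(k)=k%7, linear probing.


Insert 75: h=5 -> slot 5
Insert 64: h=1 -> slot 1
Insert 24: h=3 -> slot 3
Insert 77: h=0 -> slot 0
Insert 8: h=1, 1 probes -> slot 2
Insert 40: h=5, 1 probes -> slot 6
Insert 85: h=1, 3 probes -> slot 4

Table: [77, 64, 8, 24, 85, 75, 40]


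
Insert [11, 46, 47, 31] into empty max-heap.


Insert 11: [11]
Insert 46: [46, 11]
Insert 47: [47, 11, 46]
Insert 31: [47, 31, 46, 11]

Final heap: [47, 31, 46, 11]


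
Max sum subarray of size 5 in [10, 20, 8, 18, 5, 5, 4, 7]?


[0:5]: 61
[1:6]: 56
[2:7]: 40
[3:8]: 39

Max: 61 at [0:5]


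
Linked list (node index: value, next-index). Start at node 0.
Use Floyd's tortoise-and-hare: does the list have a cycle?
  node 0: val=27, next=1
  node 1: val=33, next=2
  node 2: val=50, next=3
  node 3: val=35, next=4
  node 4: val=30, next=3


Floyd's tortoise (slow, +1) and hare (fast, +2):
  init: slow=0, fast=0
  step 1: slow=1, fast=2
  step 2: slow=2, fast=4
  step 3: slow=3, fast=4
  step 4: slow=4, fast=4
  slow == fast at node 4: cycle detected

Cycle: yes


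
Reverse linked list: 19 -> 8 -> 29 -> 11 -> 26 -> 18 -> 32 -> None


Step 1: curr=19, set curr.next=prev(None) | reversed so far: 19
Step 2: curr=8, set curr.next=prev(19) | reversed so far: 8 -> 19
Step 3: curr=29, set curr.next=prev(8) | reversed so far: 29 -> 8 -> 19
Step 4: curr=11, set curr.next=prev(29) | reversed so far: 11 -> 29 -> 8 -> 19
Step 5: curr=26, set curr.next=prev(11) | reversed so far: 26 -> 11 -> 29 -> 8 -> 19
Step 6: curr=18, set curr.next=prev(26) | reversed so far: 18 -> 26 -> 11 -> 29 -> 8 -> 19
Step 7: curr=32, set curr.next=prev(18) | reversed so far: 32 -> 18 -> 26 -> 11 -> 29 -> 8 -> 19

32 -> 18 -> 26 -> 11 -> 29 -> 8 -> 19 -> None


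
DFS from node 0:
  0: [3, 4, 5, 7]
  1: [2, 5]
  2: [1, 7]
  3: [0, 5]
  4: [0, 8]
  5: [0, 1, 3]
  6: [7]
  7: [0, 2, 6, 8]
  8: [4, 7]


Visit 0, push [7, 5, 4, 3]
Visit 3, push [5]
Visit 5, push [1]
Visit 1, push [2]
Visit 2, push [7]
Visit 7, push [8, 6]
Visit 6, push []
Visit 8, push [4]
Visit 4, push []

DFS order: [0, 3, 5, 1, 2, 7, 6, 8, 4]


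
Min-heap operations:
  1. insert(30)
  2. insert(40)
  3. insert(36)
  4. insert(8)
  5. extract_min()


insert(30) -> [30]
insert(40) -> [30, 40]
insert(36) -> [30, 40, 36]
insert(8) -> [8, 30, 36, 40]
extract_min()->8, [30, 40, 36]

Final heap: [30, 40, 36]


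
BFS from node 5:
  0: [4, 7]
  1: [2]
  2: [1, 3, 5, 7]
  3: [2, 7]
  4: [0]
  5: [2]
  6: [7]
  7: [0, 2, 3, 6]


Visit 5, enqueue [2]
Visit 2, enqueue [1, 3, 7]
Visit 1, enqueue []
Visit 3, enqueue []
Visit 7, enqueue [0, 6]
Visit 0, enqueue [4]
Visit 6, enqueue []
Visit 4, enqueue []

BFS order: [5, 2, 1, 3, 7, 0, 6, 4]


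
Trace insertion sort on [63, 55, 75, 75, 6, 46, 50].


Initial: [63, 55, 75, 75, 6, 46, 50]
Insert 55: [55, 63, 75, 75, 6, 46, 50]
Insert 75: [55, 63, 75, 75, 6, 46, 50]
Insert 75: [55, 63, 75, 75, 6, 46, 50]
Insert 6: [6, 55, 63, 75, 75, 46, 50]
Insert 46: [6, 46, 55, 63, 75, 75, 50]
Insert 50: [6, 46, 50, 55, 63, 75, 75]

Sorted: [6, 46, 50, 55, 63, 75, 75]


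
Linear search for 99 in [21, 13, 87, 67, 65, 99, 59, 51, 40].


i=0: 21!=99
i=1: 13!=99
i=2: 87!=99
i=3: 67!=99
i=4: 65!=99
i=5: 99==99 found!

Found at 5, 6 comps


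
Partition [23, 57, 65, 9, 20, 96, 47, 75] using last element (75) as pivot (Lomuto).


Pivot: 75
  23 <= 75: advance i (no swap)
  57 <= 75: advance i (no swap)
  65 <= 75: advance i (no swap)
  9 <= 75: advance i (no swap)
  20 <= 75: advance i (no swap)
  47 <= 75: swap -> [23, 57, 65, 9, 20, 47, 96, 75]
Place pivot at 6: [23, 57, 65, 9, 20, 47, 75, 96]

Partitioned: [23, 57, 65, 9, 20, 47, 75, 96]


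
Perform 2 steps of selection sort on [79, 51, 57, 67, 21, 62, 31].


Initial: [79, 51, 57, 67, 21, 62, 31]
Step 1: min=21 at 4
  Swap: [21, 51, 57, 67, 79, 62, 31]
Step 2: min=31 at 6
  Swap: [21, 31, 57, 67, 79, 62, 51]

After 2 steps: [21, 31, 57, 67, 79, 62, 51]


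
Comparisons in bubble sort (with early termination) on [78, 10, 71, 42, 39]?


Algorithm: bubble sort (with early termination)
Input: [78, 10, 71, 42, 39]
Sorted: [10, 39, 42, 71, 78]

10


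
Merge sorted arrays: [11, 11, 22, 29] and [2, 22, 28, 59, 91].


Take 2 from B
Take 11 from A
Take 11 from A
Take 22 from A
Take 22 from B
Take 28 from B
Take 29 from A

Merged: [2, 11, 11, 22, 22, 28, 29, 59, 91]


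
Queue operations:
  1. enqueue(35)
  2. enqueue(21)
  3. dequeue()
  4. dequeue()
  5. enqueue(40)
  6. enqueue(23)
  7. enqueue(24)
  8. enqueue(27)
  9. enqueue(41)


enqueue(35) -> [35]
enqueue(21) -> [35, 21]
dequeue()->35, [21]
dequeue()->21, []
enqueue(40) -> [40]
enqueue(23) -> [40, 23]
enqueue(24) -> [40, 23, 24]
enqueue(27) -> [40, 23, 24, 27]
enqueue(41) -> [40, 23, 24, 27, 41]

Final queue: [40, 23, 24, 27, 41]


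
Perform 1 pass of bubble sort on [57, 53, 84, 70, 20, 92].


Initial: [57, 53, 84, 70, 20, 92]
Pass 1: [53, 57, 70, 20, 84, 92] (3 swaps)

After 1 pass: [53, 57, 70, 20, 84, 92]


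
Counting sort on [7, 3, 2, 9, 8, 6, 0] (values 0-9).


Input: [7, 3, 2, 9, 8, 6, 0]
Counts: [1, 0, 1, 1, 0, 0, 1, 1, 1, 1]

Sorted: [0, 2, 3, 6, 7, 8, 9]


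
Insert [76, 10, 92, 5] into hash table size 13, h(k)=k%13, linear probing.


Insert 76: h=11 -> slot 11
Insert 10: h=10 -> slot 10
Insert 92: h=1 -> slot 1
Insert 5: h=5 -> slot 5

Table: [None, 92, None, None, None, 5, None, None, None, None, 10, 76, None]


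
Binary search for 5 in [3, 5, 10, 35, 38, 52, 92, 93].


Step 1: lo=0, hi=7, mid=3, val=35
Step 2: lo=0, hi=2, mid=1, val=5

Found at index 1


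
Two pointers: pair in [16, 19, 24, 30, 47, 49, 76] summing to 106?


lo=0(16)+hi=6(76)=92
lo=1(19)+hi=6(76)=95
lo=2(24)+hi=6(76)=100
lo=3(30)+hi=6(76)=106

Yes: 30+76=106


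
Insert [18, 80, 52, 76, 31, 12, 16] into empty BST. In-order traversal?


Insert 18: root
Insert 80: R from 18
Insert 52: R from 18 -> L from 80
Insert 76: R from 18 -> L from 80 -> R from 52
Insert 31: R from 18 -> L from 80 -> L from 52
Insert 12: L from 18
Insert 16: L from 18 -> R from 12

In-order: [12, 16, 18, 31, 52, 76, 80]


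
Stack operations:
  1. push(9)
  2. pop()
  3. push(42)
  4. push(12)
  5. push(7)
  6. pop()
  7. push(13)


push(9) -> [9]
pop()->9, []
push(42) -> [42]
push(12) -> [42, 12]
push(7) -> [42, 12, 7]
pop()->7, [42, 12]
push(13) -> [42, 12, 13]

Final stack: [42, 12, 13]


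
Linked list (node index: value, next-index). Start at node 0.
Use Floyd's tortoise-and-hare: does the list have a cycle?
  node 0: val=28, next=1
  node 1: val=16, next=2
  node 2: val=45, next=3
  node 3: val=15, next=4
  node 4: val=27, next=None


Floyd's tortoise (slow, +1) and hare (fast, +2):
  init: slow=0, fast=0
  step 1: slow=1, fast=2
  step 2: slow=2, fast=4
  step 3: fast -> None, no cycle

Cycle: no


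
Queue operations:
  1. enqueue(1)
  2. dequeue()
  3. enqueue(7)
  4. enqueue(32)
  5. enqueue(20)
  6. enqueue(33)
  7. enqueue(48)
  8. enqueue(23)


enqueue(1) -> [1]
dequeue()->1, []
enqueue(7) -> [7]
enqueue(32) -> [7, 32]
enqueue(20) -> [7, 32, 20]
enqueue(33) -> [7, 32, 20, 33]
enqueue(48) -> [7, 32, 20, 33, 48]
enqueue(23) -> [7, 32, 20, 33, 48, 23]

Final queue: [7, 32, 20, 33, 48, 23]


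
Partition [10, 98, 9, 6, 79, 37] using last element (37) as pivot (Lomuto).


Pivot: 37
  10 <= 37: advance i (no swap)
  9 <= 37: swap -> [10, 9, 98, 6, 79, 37]
  6 <= 37: swap -> [10, 9, 6, 98, 79, 37]
Place pivot at 3: [10, 9, 6, 37, 79, 98]

Partitioned: [10, 9, 6, 37, 79, 98]


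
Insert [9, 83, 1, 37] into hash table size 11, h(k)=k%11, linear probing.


Insert 9: h=9 -> slot 9
Insert 83: h=6 -> slot 6
Insert 1: h=1 -> slot 1
Insert 37: h=4 -> slot 4

Table: [None, 1, None, None, 37, None, 83, None, None, 9, None]


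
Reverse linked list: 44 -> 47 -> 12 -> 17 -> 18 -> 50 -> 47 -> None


Step 1: curr=44, set curr.next=prev(None) | reversed so far: 44
Step 2: curr=47, set curr.next=prev(44) | reversed so far: 47 -> 44
Step 3: curr=12, set curr.next=prev(47) | reversed so far: 12 -> 47 -> 44
Step 4: curr=17, set curr.next=prev(12) | reversed so far: 17 -> 12 -> 47 -> 44
Step 5: curr=18, set curr.next=prev(17) | reversed so far: 18 -> 17 -> 12 -> 47 -> 44
Step 6: curr=50, set curr.next=prev(18) | reversed so far: 50 -> 18 -> 17 -> 12 -> 47 -> 44
Step 7: curr=47, set curr.next=prev(50) | reversed so far: 47 -> 50 -> 18 -> 17 -> 12 -> 47 -> 44

47 -> 50 -> 18 -> 17 -> 12 -> 47 -> 44 -> None


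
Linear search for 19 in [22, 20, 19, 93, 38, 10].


i=0: 22!=19
i=1: 20!=19
i=2: 19==19 found!

Found at 2, 3 comps


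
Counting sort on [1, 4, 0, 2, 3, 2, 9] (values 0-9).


Input: [1, 4, 0, 2, 3, 2, 9]
Counts: [1, 1, 2, 1, 1, 0, 0, 0, 0, 1]

Sorted: [0, 1, 2, 2, 3, 4, 9]


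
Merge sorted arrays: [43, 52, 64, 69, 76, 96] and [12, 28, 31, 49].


Take 12 from B
Take 28 from B
Take 31 from B
Take 43 from A
Take 49 from B

Merged: [12, 28, 31, 43, 49, 52, 64, 69, 76, 96]


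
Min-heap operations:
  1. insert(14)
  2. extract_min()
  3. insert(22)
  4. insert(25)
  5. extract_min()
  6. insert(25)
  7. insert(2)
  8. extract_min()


insert(14) -> [14]
extract_min()->14, []
insert(22) -> [22]
insert(25) -> [22, 25]
extract_min()->22, [25]
insert(25) -> [25, 25]
insert(2) -> [2, 25, 25]
extract_min()->2, [25, 25]

Final heap: [25, 25]


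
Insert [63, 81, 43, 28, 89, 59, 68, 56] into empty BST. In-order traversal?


Insert 63: root
Insert 81: R from 63
Insert 43: L from 63
Insert 28: L from 63 -> L from 43
Insert 89: R from 63 -> R from 81
Insert 59: L from 63 -> R from 43
Insert 68: R from 63 -> L from 81
Insert 56: L from 63 -> R from 43 -> L from 59

In-order: [28, 43, 56, 59, 63, 68, 81, 89]


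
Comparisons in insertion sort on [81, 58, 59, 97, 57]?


Algorithm: insertion sort
Input: [81, 58, 59, 97, 57]
Sorted: [57, 58, 59, 81, 97]

8


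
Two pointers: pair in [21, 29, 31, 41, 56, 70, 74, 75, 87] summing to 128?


lo=0(21)+hi=8(87)=108
lo=1(29)+hi=8(87)=116
lo=2(31)+hi=8(87)=118
lo=3(41)+hi=8(87)=128

Yes: 41+87=128


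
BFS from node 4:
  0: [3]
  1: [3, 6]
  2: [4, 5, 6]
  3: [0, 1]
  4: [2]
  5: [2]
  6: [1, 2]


Visit 4, enqueue [2]
Visit 2, enqueue [5, 6]
Visit 5, enqueue []
Visit 6, enqueue [1]
Visit 1, enqueue [3]
Visit 3, enqueue [0]
Visit 0, enqueue []

BFS order: [4, 2, 5, 6, 1, 3, 0]


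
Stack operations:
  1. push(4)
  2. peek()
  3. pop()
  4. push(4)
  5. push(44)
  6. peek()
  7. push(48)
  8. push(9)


push(4) -> [4]
peek()->4
pop()->4, []
push(4) -> [4]
push(44) -> [4, 44]
peek()->44
push(48) -> [4, 44, 48]
push(9) -> [4, 44, 48, 9]

Final stack: [4, 44, 48, 9]


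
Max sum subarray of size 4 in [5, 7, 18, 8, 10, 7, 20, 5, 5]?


[0:4]: 38
[1:5]: 43
[2:6]: 43
[3:7]: 45
[4:8]: 42
[5:9]: 37

Max: 45 at [3:7]


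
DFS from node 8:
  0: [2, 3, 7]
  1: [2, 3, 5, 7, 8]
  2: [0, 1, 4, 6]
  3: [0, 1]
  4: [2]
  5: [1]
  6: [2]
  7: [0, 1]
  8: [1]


Visit 8, push [1]
Visit 1, push [7, 5, 3, 2]
Visit 2, push [6, 4, 0]
Visit 0, push [7, 3]
Visit 3, push []
Visit 7, push []
Visit 4, push []
Visit 6, push []
Visit 5, push []

DFS order: [8, 1, 2, 0, 3, 7, 4, 6, 5]


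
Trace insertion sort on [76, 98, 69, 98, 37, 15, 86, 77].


Initial: [76, 98, 69, 98, 37, 15, 86, 77]
Insert 98: [76, 98, 69, 98, 37, 15, 86, 77]
Insert 69: [69, 76, 98, 98, 37, 15, 86, 77]
Insert 98: [69, 76, 98, 98, 37, 15, 86, 77]
Insert 37: [37, 69, 76, 98, 98, 15, 86, 77]
Insert 15: [15, 37, 69, 76, 98, 98, 86, 77]
Insert 86: [15, 37, 69, 76, 86, 98, 98, 77]
Insert 77: [15, 37, 69, 76, 77, 86, 98, 98]

Sorted: [15, 37, 69, 76, 77, 86, 98, 98]


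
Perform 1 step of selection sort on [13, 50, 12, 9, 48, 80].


Initial: [13, 50, 12, 9, 48, 80]
Step 1: min=9 at 3
  Swap: [9, 50, 12, 13, 48, 80]

After 1 step: [9, 50, 12, 13, 48, 80]


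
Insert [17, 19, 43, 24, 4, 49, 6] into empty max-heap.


Insert 17: [17]
Insert 19: [19, 17]
Insert 43: [43, 17, 19]
Insert 24: [43, 24, 19, 17]
Insert 4: [43, 24, 19, 17, 4]
Insert 49: [49, 24, 43, 17, 4, 19]
Insert 6: [49, 24, 43, 17, 4, 19, 6]

Final heap: [49, 24, 43, 17, 4, 19, 6]


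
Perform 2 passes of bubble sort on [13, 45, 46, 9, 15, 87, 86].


Initial: [13, 45, 46, 9, 15, 87, 86]
Pass 1: [13, 45, 9, 15, 46, 86, 87] (3 swaps)
Pass 2: [13, 9, 15, 45, 46, 86, 87] (2 swaps)

After 2 passes: [13, 9, 15, 45, 46, 86, 87]


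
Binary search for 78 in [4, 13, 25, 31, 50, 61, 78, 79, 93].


Step 1: lo=0, hi=8, mid=4, val=50
Step 2: lo=5, hi=8, mid=6, val=78

Found at index 6


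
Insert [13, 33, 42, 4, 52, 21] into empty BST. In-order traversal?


Insert 13: root
Insert 33: R from 13
Insert 42: R from 13 -> R from 33
Insert 4: L from 13
Insert 52: R from 13 -> R from 33 -> R from 42
Insert 21: R from 13 -> L from 33

In-order: [4, 13, 21, 33, 42, 52]


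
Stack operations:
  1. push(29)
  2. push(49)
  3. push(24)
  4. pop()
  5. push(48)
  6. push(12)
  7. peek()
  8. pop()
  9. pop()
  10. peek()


push(29) -> [29]
push(49) -> [29, 49]
push(24) -> [29, 49, 24]
pop()->24, [29, 49]
push(48) -> [29, 49, 48]
push(12) -> [29, 49, 48, 12]
peek()->12
pop()->12, [29, 49, 48]
pop()->48, [29, 49]
peek()->49

Final stack: [29, 49]


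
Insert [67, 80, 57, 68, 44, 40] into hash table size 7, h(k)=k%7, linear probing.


Insert 67: h=4 -> slot 4
Insert 80: h=3 -> slot 3
Insert 57: h=1 -> slot 1
Insert 68: h=5 -> slot 5
Insert 44: h=2 -> slot 2
Insert 40: h=5, 1 probes -> slot 6

Table: [None, 57, 44, 80, 67, 68, 40]


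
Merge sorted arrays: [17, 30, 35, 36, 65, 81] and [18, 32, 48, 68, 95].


Take 17 from A
Take 18 from B
Take 30 from A
Take 32 from B
Take 35 from A
Take 36 from A
Take 48 from B
Take 65 from A
Take 68 from B
Take 81 from A

Merged: [17, 18, 30, 32, 35, 36, 48, 65, 68, 81, 95]


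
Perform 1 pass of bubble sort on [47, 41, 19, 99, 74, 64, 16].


Initial: [47, 41, 19, 99, 74, 64, 16]
Pass 1: [41, 19, 47, 74, 64, 16, 99] (5 swaps)

After 1 pass: [41, 19, 47, 74, 64, 16, 99]


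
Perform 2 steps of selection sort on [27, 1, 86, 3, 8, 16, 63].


Initial: [27, 1, 86, 3, 8, 16, 63]
Step 1: min=1 at 1
  Swap: [1, 27, 86, 3, 8, 16, 63]
Step 2: min=3 at 3
  Swap: [1, 3, 86, 27, 8, 16, 63]

After 2 steps: [1, 3, 86, 27, 8, 16, 63]


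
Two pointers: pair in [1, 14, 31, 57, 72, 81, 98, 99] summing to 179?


lo=0(1)+hi=7(99)=100
lo=1(14)+hi=7(99)=113
lo=2(31)+hi=7(99)=130
lo=3(57)+hi=7(99)=156
lo=4(72)+hi=7(99)=171
lo=5(81)+hi=7(99)=180
lo=5(81)+hi=6(98)=179

Yes: 81+98=179


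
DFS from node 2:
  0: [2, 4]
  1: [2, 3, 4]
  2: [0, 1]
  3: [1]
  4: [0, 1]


Visit 2, push [1, 0]
Visit 0, push [4]
Visit 4, push [1]
Visit 1, push [3]
Visit 3, push []

DFS order: [2, 0, 4, 1, 3]


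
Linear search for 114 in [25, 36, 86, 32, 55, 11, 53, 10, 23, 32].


i=0: 25!=114
i=1: 36!=114
i=2: 86!=114
i=3: 32!=114
i=4: 55!=114
i=5: 11!=114
i=6: 53!=114
i=7: 10!=114
i=8: 23!=114
i=9: 32!=114

Not found, 10 comps


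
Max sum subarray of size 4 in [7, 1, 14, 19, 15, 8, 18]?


[0:4]: 41
[1:5]: 49
[2:6]: 56
[3:7]: 60

Max: 60 at [3:7]


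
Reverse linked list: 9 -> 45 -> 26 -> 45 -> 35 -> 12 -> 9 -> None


Step 1: curr=9, set curr.next=prev(None) | reversed so far: 9
Step 2: curr=45, set curr.next=prev(9) | reversed so far: 45 -> 9
Step 3: curr=26, set curr.next=prev(45) | reversed so far: 26 -> 45 -> 9
Step 4: curr=45, set curr.next=prev(26) | reversed so far: 45 -> 26 -> 45 -> 9
Step 5: curr=35, set curr.next=prev(45) | reversed so far: 35 -> 45 -> 26 -> 45 -> 9
Step 6: curr=12, set curr.next=prev(35) | reversed so far: 12 -> 35 -> 45 -> 26 -> 45 -> 9
Step 7: curr=9, set curr.next=prev(12) | reversed so far: 9 -> 12 -> 35 -> 45 -> 26 -> 45 -> 9

9 -> 12 -> 35 -> 45 -> 26 -> 45 -> 9 -> None


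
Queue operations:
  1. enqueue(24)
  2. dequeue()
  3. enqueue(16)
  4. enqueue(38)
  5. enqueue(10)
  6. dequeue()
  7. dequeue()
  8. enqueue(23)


enqueue(24) -> [24]
dequeue()->24, []
enqueue(16) -> [16]
enqueue(38) -> [16, 38]
enqueue(10) -> [16, 38, 10]
dequeue()->16, [38, 10]
dequeue()->38, [10]
enqueue(23) -> [10, 23]

Final queue: [10, 23]


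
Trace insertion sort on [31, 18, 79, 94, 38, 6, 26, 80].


Initial: [31, 18, 79, 94, 38, 6, 26, 80]
Insert 18: [18, 31, 79, 94, 38, 6, 26, 80]
Insert 79: [18, 31, 79, 94, 38, 6, 26, 80]
Insert 94: [18, 31, 79, 94, 38, 6, 26, 80]
Insert 38: [18, 31, 38, 79, 94, 6, 26, 80]
Insert 6: [6, 18, 31, 38, 79, 94, 26, 80]
Insert 26: [6, 18, 26, 31, 38, 79, 94, 80]
Insert 80: [6, 18, 26, 31, 38, 79, 80, 94]

Sorted: [6, 18, 26, 31, 38, 79, 80, 94]


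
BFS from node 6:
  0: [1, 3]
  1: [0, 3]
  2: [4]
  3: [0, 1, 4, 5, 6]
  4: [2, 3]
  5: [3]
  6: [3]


Visit 6, enqueue [3]
Visit 3, enqueue [0, 1, 4, 5]
Visit 0, enqueue []
Visit 1, enqueue []
Visit 4, enqueue [2]
Visit 5, enqueue []
Visit 2, enqueue []

BFS order: [6, 3, 0, 1, 4, 5, 2]


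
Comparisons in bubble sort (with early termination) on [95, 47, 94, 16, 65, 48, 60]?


Algorithm: bubble sort (with early termination)
Input: [95, 47, 94, 16, 65, 48, 60]
Sorted: [16, 47, 48, 60, 65, 94, 95]

18


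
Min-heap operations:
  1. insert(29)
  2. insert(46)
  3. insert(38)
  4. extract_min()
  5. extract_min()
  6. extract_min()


insert(29) -> [29]
insert(46) -> [29, 46]
insert(38) -> [29, 46, 38]
extract_min()->29, [38, 46]
extract_min()->38, [46]
extract_min()->46, []

Final heap: []


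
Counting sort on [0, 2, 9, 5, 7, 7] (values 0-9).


Input: [0, 2, 9, 5, 7, 7]
Counts: [1, 0, 1, 0, 0, 1, 0, 2, 0, 1]

Sorted: [0, 2, 5, 7, 7, 9]


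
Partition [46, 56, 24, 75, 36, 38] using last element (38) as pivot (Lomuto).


Pivot: 38
  24 <= 38: swap -> [24, 56, 46, 75, 36, 38]
  36 <= 38: swap -> [24, 36, 46, 75, 56, 38]
Place pivot at 2: [24, 36, 38, 75, 56, 46]

Partitioned: [24, 36, 38, 75, 56, 46]


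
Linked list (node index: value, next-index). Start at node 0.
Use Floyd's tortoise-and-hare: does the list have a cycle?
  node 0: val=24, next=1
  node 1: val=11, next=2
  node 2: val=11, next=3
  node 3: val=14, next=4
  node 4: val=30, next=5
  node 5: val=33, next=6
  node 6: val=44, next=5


Floyd's tortoise (slow, +1) and hare (fast, +2):
  init: slow=0, fast=0
  step 1: slow=1, fast=2
  step 2: slow=2, fast=4
  step 3: slow=3, fast=6
  step 4: slow=4, fast=6
  step 5: slow=5, fast=6
  step 6: slow=6, fast=6
  slow == fast at node 6: cycle detected

Cycle: yes


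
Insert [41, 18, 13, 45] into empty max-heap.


Insert 41: [41]
Insert 18: [41, 18]
Insert 13: [41, 18, 13]
Insert 45: [45, 41, 13, 18]

Final heap: [45, 41, 13, 18]


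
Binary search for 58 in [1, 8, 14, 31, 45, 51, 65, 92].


Step 1: lo=0, hi=7, mid=3, val=31
Step 2: lo=4, hi=7, mid=5, val=51
Step 3: lo=6, hi=7, mid=6, val=65

Not found


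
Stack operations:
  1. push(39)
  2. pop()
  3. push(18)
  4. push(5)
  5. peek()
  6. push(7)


push(39) -> [39]
pop()->39, []
push(18) -> [18]
push(5) -> [18, 5]
peek()->5
push(7) -> [18, 5, 7]

Final stack: [18, 5, 7]


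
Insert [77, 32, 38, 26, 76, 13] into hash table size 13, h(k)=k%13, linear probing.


Insert 77: h=12 -> slot 12
Insert 32: h=6 -> slot 6
Insert 38: h=12, 1 probes -> slot 0
Insert 26: h=0, 1 probes -> slot 1
Insert 76: h=11 -> slot 11
Insert 13: h=0, 2 probes -> slot 2

Table: [38, 26, 13, None, None, None, 32, None, None, None, None, 76, 77]


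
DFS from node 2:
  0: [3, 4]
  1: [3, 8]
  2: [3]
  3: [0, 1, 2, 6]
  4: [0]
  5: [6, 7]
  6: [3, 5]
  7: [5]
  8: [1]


Visit 2, push [3]
Visit 3, push [6, 1, 0]
Visit 0, push [4]
Visit 4, push []
Visit 1, push [8]
Visit 8, push []
Visit 6, push [5]
Visit 5, push [7]
Visit 7, push []

DFS order: [2, 3, 0, 4, 1, 8, 6, 5, 7]


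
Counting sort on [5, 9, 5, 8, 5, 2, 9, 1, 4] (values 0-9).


Input: [5, 9, 5, 8, 5, 2, 9, 1, 4]
Counts: [0, 1, 1, 0, 1, 3, 0, 0, 1, 2]

Sorted: [1, 2, 4, 5, 5, 5, 8, 9, 9]


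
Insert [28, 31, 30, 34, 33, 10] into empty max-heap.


Insert 28: [28]
Insert 31: [31, 28]
Insert 30: [31, 28, 30]
Insert 34: [34, 31, 30, 28]
Insert 33: [34, 33, 30, 28, 31]
Insert 10: [34, 33, 30, 28, 31, 10]

Final heap: [34, 33, 30, 28, 31, 10]


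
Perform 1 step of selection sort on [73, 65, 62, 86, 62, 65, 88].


Initial: [73, 65, 62, 86, 62, 65, 88]
Step 1: min=62 at 2
  Swap: [62, 65, 73, 86, 62, 65, 88]

After 1 step: [62, 65, 73, 86, 62, 65, 88]


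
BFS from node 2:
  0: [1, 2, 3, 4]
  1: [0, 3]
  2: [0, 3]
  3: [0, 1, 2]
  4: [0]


Visit 2, enqueue [0, 3]
Visit 0, enqueue [1, 4]
Visit 3, enqueue []
Visit 1, enqueue []
Visit 4, enqueue []

BFS order: [2, 0, 3, 1, 4]


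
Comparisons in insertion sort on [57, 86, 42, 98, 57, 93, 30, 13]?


Algorithm: insertion sort
Input: [57, 86, 42, 98, 57, 93, 30, 13]
Sorted: [13, 30, 42, 57, 57, 86, 93, 98]

22


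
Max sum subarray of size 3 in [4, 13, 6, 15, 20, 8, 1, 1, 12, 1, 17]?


[0:3]: 23
[1:4]: 34
[2:5]: 41
[3:6]: 43
[4:7]: 29
[5:8]: 10
[6:9]: 14
[7:10]: 14
[8:11]: 30

Max: 43 at [3:6]


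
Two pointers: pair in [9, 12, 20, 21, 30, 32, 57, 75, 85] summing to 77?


lo=0(9)+hi=8(85)=94
lo=0(9)+hi=7(75)=84
lo=0(9)+hi=6(57)=66
lo=1(12)+hi=6(57)=69
lo=2(20)+hi=6(57)=77

Yes: 20+57=77


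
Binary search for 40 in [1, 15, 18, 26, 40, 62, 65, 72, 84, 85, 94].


Step 1: lo=0, hi=10, mid=5, val=62
Step 2: lo=0, hi=4, mid=2, val=18
Step 3: lo=3, hi=4, mid=3, val=26
Step 4: lo=4, hi=4, mid=4, val=40

Found at index 4


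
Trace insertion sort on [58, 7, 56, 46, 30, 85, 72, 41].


Initial: [58, 7, 56, 46, 30, 85, 72, 41]
Insert 7: [7, 58, 56, 46, 30, 85, 72, 41]
Insert 56: [7, 56, 58, 46, 30, 85, 72, 41]
Insert 46: [7, 46, 56, 58, 30, 85, 72, 41]
Insert 30: [7, 30, 46, 56, 58, 85, 72, 41]
Insert 85: [7, 30, 46, 56, 58, 85, 72, 41]
Insert 72: [7, 30, 46, 56, 58, 72, 85, 41]
Insert 41: [7, 30, 41, 46, 56, 58, 72, 85]

Sorted: [7, 30, 41, 46, 56, 58, 72, 85]


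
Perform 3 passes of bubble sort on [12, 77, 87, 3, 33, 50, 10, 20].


Initial: [12, 77, 87, 3, 33, 50, 10, 20]
Pass 1: [12, 77, 3, 33, 50, 10, 20, 87] (5 swaps)
Pass 2: [12, 3, 33, 50, 10, 20, 77, 87] (5 swaps)
Pass 3: [3, 12, 33, 10, 20, 50, 77, 87] (3 swaps)

After 3 passes: [3, 12, 33, 10, 20, 50, 77, 87]


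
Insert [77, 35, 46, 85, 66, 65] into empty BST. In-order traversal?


Insert 77: root
Insert 35: L from 77
Insert 46: L from 77 -> R from 35
Insert 85: R from 77
Insert 66: L from 77 -> R from 35 -> R from 46
Insert 65: L from 77 -> R from 35 -> R from 46 -> L from 66

In-order: [35, 46, 65, 66, 77, 85]


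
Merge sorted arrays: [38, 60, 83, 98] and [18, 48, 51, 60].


Take 18 from B
Take 38 from A
Take 48 from B
Take 51 from B
Take 60 from A
Take 60 from B

Merged: [18, 38, 48, 51, 60, 60, 83, 98]


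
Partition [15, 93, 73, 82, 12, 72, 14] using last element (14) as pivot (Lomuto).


Pivot: 14
  12 <= 14: swap -> [12, 93, 73, 82, 15, 72, 14]
Place pivot at 1: [12, 14, 73, 82, 15, 72, 93]

Partitioned: [12, 14, 73, 82, 15, 72, 93]


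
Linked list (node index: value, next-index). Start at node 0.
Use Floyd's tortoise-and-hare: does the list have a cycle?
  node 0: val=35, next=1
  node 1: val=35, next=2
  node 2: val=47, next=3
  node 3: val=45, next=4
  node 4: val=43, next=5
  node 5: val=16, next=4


Floyd's tortoise (slow, +1) and hare (fast, +2):
  init: slow=0, fast=0
  step 1: slow=1, fast=2
  step 2: slow=2, fast=4
  step 3: slow=3, fast=4
  step 4: slow=4, fast=4
  slow == fast at node 4: cycle detected

Cycle: yes


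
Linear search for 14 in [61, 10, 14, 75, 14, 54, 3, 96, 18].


i=0: 61!=14
i=1: 10!=14
i=2: 14==14 found!

Found at 2, 3 comps


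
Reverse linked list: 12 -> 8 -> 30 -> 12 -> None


Step 1: curr=12, set curr.next=prev(None) | reversed so far: 12
Step 2: curr=8, set curr.next=prev(12) | reversed so far: 8 -> 12
Step 3: curr=30, set curr.next=prev(8) | reversed so far: 30 -> 8 -> 12
Step 4: curr=12, set curr.next=prev(30) | reversed so far: 12 -> 30 -> 8 -> 12

12 -> 30 -> 8 -> 12 -> None


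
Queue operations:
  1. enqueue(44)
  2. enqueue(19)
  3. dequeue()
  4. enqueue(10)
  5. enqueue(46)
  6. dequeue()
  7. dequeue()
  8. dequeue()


enqueue(44) -> [44]
enqueue(19) -> [44, 19]
dequeue()->44, [19]
enqueue(10) -> [19, 10]
enqueue(46) -> [19, 10, 46]
dequeue()->19, [10, 46]
dequeue()->10, [46]
dequeue()->46, []

Final queue: []


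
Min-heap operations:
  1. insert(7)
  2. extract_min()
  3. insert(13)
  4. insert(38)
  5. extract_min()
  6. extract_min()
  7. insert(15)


insert(7) -> [7]
extract_min()->7, []
insert(13) -> [13]
insert(38) -> [13, 38]
extract_min()->13, [38]
extract_min()->38, []
insert(15) -> [15]

Final heap: [15]


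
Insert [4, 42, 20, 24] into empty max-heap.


Insert 4: [4]
Insert 42: [42, 4]
Insert 20: [42, 4, 20]
Insert 24: [42, 24, 20, 4]

Final heap: [42, 24, 20, 4]


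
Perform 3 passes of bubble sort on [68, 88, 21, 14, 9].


Initial: [68, 88, 21, 14, 9]
Pass 1: [68, 21, 14, 9, 88] (3 swaps)
Pass 2: [21, 14, 9, 68, 88] (3 swaps)
Pass 3: [14, 9, 21, 68, 88] (2 swaps)

After 3 passes: [14, 9, 21, 68, 88]


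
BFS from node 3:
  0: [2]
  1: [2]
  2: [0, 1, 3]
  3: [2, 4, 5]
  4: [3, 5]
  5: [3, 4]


Visit 3, enqueue [2, 4, 5]
Visit 2, enqueue [0, 1]
Visit 4, enqueue []
Visit 5, enqueue []
Visit 0, enqueue []
Visit 1, enqueue []

BFS order: [3, 2, 4, 5, 0, 1]


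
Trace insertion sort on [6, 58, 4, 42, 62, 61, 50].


Initial: [6, 58, 4, 42, 62, 61, 50]
Insert 58: [6, 58, 4, 42, 62, 61, 50]
Insert 4: [4, 6, 58, 42, 62, 61, 50]
Insert 42: [4, 6, 42, 58, 62, 61, 50]
Insert 62: [4, 6, 42, 58, 62, 61, 50]
Insert 61: [4, 6, 42, 58, 61, 62, 50]
Insert 50: [4, 6, 42, 50, 58, 61, 62]

Sorted: [4, 6, 42, 50, 58, 61, 62]


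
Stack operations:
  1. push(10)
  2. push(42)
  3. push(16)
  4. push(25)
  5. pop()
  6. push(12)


push(10) -> [10]
push(42) -> [10, 42]
push(16) -> [10, 42, 16]
push(25) -> [10, 42, 16, 25]
pop()->25, [10, 42, 16]
push(12) -> [10, 42, 16, 12]

Final stack: [10, 42, 16, 12]


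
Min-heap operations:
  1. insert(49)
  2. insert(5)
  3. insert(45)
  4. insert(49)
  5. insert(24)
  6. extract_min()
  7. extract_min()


insert(49) -> [49]
insert(5) -> [5, 49]
insert(45) -> [5, 49, 45]
insert(49) -> [5, 49, 45, 49]
insert(24) -> [5, 24, 45, 49, 49]
extract_min()->5, [24, 49, 45, 49]
extract_min()->24, [45, 49, 49]

Final heap: [45, 49, 49]


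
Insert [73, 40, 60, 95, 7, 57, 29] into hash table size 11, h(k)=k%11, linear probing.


Insert 73: h=7 -> slot 7
Insert 40: h=7, 1 probes -> slot 8
Insert 60: h=5 -> slot 5
Insert 95: h=7, 2 probes -> slot 9
Insert 7: h=7, 3 probes -> slot 10
Insert 57: h=2 -> slot 2
Insert 29: h=7, 4 probes -> slot 0

Table: [29, None, 57, None, None, 60, None, 73, 40, 95, 7]


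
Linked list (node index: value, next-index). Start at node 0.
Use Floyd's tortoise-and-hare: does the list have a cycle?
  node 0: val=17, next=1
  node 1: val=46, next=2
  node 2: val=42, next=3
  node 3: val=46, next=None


Floyd's tortoise (slow, +1) and hare (fast, +2):
  init: slow=0, fast=0
  step 1: slow=1, fast=2
  step 2: fast 2->3->None, no cycle

Cycle: no


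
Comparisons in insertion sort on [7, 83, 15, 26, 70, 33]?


Algorithm: insertion sort
Input: [7, 83, 15, 26, 70, 33]
Sorted: [7, 15, 26, 33, 70, 83]

10


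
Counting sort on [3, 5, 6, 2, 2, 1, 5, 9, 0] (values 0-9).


Input: [3, 5, 6, 2, 2, 1, 5, 9, 0]
Counts: [1, 1, 2, 1, 0, 2, 1, 0, 0, 1]

Sorted: [0, 1, 2, 2, 3, 5, 5, 6, 9]


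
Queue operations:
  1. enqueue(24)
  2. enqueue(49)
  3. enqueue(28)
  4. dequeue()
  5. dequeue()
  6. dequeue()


enqueue(24) -> [24]
enqueue(49) -> [24, 49]
enqueue(28) -> [24, 49, 28]
dequeue()->24, [49, 28]
dequeue()->49, [28]
dequeue()->28, []

Final queue: []


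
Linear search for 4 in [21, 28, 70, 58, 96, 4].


i=0: 21!=4
i=1: 28!=4
i=2: 70!=4
i=3: 58!=4
i=4: 96!=4
i=5: 4==4 found!

Found at 5, 6 comps


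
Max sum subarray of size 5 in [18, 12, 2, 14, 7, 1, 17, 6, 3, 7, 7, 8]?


[0:5]: 53
[1:6]: 36
[2:7]: 41
[3:8]: 45
[4:9]: 34
[5:10]: 34
[6:11]: 40
[7:12]: 31

Max: 53 at [0:5]


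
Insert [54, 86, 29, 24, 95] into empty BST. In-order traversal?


Insert 54: root
Insert 86: R from 54
Insert 29: L from 54
Insert 24: L from 54 -> L from 29
Insert 95: R from 54 -> R from 86

In-order: [24, 29, 54, 86, 95]


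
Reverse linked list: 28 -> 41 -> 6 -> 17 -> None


Step 1: curr=28, set curr.next=prev(None) | reversed so far: 28
Step 2: curr=41, set curr.next=prev(28) | reversed so far: 41 -> 28
Step 3: curr=6, set curr.next=prev(41) | reversed so far: 6 -> 41 -> 28
Step 4: curr=17, set curr.next=prev(6) | reversed so far: 17 -> 6 -> 41 -> 28

17 -> 6 -> 41 -> 28 -> None


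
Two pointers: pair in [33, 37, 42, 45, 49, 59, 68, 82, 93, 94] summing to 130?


lo=0(33)+hi=9(94)=127
lo=1(37)+hi=9(94)=131
lo=1(37)+hi=8(93)=130

Yes: 37+93=130


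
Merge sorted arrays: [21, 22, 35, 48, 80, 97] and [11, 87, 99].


Take 11 from B
Take 21 from A
Take 22 from A
Take 35 from A
Take 48 from A
Take 80 from A
Take 87 from B
Take 97 from A

Merged: [11, 21, 22, 35, 48, 80, 87, 97, 99]


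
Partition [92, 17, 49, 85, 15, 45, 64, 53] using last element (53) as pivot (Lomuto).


Pivot: 53
  17 <= 53: swap -> [17, 92, 49, 85, 15, 45, 64, 53]
  49 <= 53: swap -> [17, 49, 92, 85, 15, 45, 64, 53]
  15 <= 53: swap -> [17, 49, 15, 85, 92, 45, 64, 53]
  45 <= 53: swap -> [17, 49, 15, 45, 92, 85, 64, 53]
Place pivot at 4: [17, 49, 15, 45, 53, 85, 64, 92]

Partitioned: [17, 49, 15, 45, 53, 85, 64, 92]


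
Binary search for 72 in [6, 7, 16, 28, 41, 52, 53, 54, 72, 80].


Step 1: lo=0, hi=9, mid=4, val=41
Step 2: lo=5, hi=9, mid=7, val=54
Step 3: lo=8, hi=9, mid=8, val=72

Found at index 8


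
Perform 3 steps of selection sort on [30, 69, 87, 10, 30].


Initial: [30, 69, 87, 10, 30]
Step 1: min=10 at 3
  Swap: [10, 69, 87, 30, 30]
Step 2: min=30 at 3
  Swap: [10, 30, 87, 69, 30]
Step 3: min=30 at 4
  Swap: [10, 30, 30, 69, 87]

After 3 steps: [10, 30, 30, 69, 87]


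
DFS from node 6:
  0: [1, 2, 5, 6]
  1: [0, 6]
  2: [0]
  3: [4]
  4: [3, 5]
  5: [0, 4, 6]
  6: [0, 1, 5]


Visit 6, push [5, 1, 0]
Visit 0, push [5, 2, 1]
Visit 1, push []
Visit 2, push []
Visit 5, push [4]
Visit 4, push [3]
Visit 3, push []

DFS order: [6, 0, 1, 2, 5, 4, 3]


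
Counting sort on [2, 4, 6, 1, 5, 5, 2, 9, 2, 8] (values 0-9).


Input: [2, 4, 6, 1, 5, 5, 2, 9, 2, 8]
Counts: [0, 1, 3, 0, 1, 2, 1, 0, 1, 1]

Sorted: [1, 2, 2, 2, 4, 5, 5, 6, 8, 9]


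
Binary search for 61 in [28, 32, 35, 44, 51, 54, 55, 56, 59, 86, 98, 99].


Step 1: lo=0, hi=11, mid=5, val=54
Step 2: lo=6, hi=11, mid=8, val=59
Step 3: lo=9, hi=11, mid=10, val=98
Step 4: lo=9, hi=9, mid=9, val=86

Not found


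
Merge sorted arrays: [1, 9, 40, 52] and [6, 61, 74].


Take 1 from A
Take 6 from B
Take 9 from A
Take 40 from A
Take 52 from A

Merged: [1, 6, 9, 40, 52, 61, 74]


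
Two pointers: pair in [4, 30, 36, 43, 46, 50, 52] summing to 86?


lo=0(4)+hi=6(52)=56
lo=1(30)+hi=6(52)=82
lo=2(36)+hi=6(52)=88
lo=2(36)+hi=5(50)=86

Yes: 36+50=86


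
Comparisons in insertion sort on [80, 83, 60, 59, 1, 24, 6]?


Algorithm: insertion sort
Input: [80, 83, 60, 59, 1, 24, 6]
Sorted: [1, 6, 24, 59, 60, 80, 83]

21


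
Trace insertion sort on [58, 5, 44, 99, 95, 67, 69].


Initial: [58, 5, 44, 99, 95, 67, 69]
Insert 5: [5, 58, 44, 99, 95, 67, 69]
Insert 44: [5, 44, 58, 99, 95, 67, 69]
Insert 99: [5, 44, 58, 99, 95, 67, 69]
Insert 95: [5, 44, 58, 95, 99, 67, 69]
Insert 67: [5, 44, 58, 67, 95, 99, 69]
Insert 69: [5, 44, 58, 67, 69, 95, 99]

Sorted: [5, 44, 58, 67, 69, 95, 99]


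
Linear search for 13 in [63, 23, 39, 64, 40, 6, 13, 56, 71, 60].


i=0: 63!=13
i=1: 23!=13
i=2: 39!=13
i=3: 64!=13
i=4: 40!=13
i=5: 6!=13
i=6: 13==13 found!

Found at 6, 7 comps


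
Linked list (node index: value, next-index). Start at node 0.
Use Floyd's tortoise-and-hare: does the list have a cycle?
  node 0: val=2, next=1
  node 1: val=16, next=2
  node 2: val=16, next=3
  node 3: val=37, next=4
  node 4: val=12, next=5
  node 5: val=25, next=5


Floyd's tortoise (slow, +1) and hare (fast, +2):
  init: slow=0, fast=0
  step 1: slow=1, fast=2
  step 2: slow=2, fast=4
  step 3: slow=3, fast=5
  step 4: slow=4, fast=5
  step 5: slow=5, fast=5
  slow == fast at node 5: cycle detected

Cycle: yes


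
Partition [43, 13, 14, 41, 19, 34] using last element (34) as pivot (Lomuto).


Pivot: 34
  13 <= 34: swap -> [13, 43, 14, 41, 19, 34]
  14 <= 34: swap -> [13, 14, 43, 41, 19, 34]
  19 <= 34: swap -> [13, 14, 19, 41, 43, 34]
Place pivot at 3: [13, 14, 19, 34, 43, 41]

Partitioned: [13, 14, 19, 34, 43, 41]


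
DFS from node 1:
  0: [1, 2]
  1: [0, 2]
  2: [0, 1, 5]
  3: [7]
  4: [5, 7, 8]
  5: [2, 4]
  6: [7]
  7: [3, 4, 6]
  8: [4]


Visit 1, push [2, 0]
Visit 0, push [2]
Visit 2, push [5]
Visit 5, push [4]
Visit 4, push [8, 7]
Visit 7, push [6, 3]
Visit 3, push []
Visit 6, push []
Visit 8, push []

DFS order: [1, 0, 2, 5, 4, 7, 3, 6, 8]


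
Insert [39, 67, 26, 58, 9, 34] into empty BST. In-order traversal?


Insert 39: root
Insert 67: R from 39
Insert 26: L from 39
Insert 58: R from 39 -> L from 67
Insert 9: L from 39 -> L from 26
Insert 34: L from 39 -> R from 26

In-order: [9, 26, 34, 39, 58, 67]


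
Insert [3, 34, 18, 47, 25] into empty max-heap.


Insert 3: [3]
Insert 34: [34, 3]
Insert 18: [34, 3, 18]
Insert 47: [47, 34, 18, 3]
Insert 25: [47, 34, 18, 3, 25]

Final heap: [47, 34, 18, 3, 25]
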